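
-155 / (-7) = 155 / 7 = 22.14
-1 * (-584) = 584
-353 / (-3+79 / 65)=22945 / 116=197.80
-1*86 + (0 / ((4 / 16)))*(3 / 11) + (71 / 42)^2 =-146663 / 1764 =-83.14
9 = 9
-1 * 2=-2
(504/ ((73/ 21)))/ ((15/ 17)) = 59976/ 365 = 164.32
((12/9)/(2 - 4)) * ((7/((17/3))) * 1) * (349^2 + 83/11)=-18758516/187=-100312.92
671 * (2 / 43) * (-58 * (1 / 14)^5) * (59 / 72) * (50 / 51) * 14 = -28702025 / 758216592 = -0.04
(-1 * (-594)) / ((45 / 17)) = 1122 / 5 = 224.40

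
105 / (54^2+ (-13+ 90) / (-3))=315 / 8671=0.04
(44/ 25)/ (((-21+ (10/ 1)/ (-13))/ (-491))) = 280852/ 7075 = 39.70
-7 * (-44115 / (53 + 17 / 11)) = 226457 / 40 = 5661.42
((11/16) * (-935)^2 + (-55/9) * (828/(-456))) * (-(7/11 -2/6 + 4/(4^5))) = -129213714785/700416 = -184481.39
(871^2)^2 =575536166881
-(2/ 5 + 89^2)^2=-62748577.96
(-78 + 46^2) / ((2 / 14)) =14266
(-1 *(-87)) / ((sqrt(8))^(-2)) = 696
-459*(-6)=2754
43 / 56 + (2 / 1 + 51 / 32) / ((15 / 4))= 145 / 84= 1.73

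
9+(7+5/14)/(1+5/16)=14.61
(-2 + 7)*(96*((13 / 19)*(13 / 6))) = 13520 / 19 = 711.58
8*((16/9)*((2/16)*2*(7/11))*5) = 1120/99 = 11.31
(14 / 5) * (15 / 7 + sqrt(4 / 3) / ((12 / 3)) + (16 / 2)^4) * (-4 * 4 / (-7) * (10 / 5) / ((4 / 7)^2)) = 98 * sqrt(3) / 15 + 803236 / 5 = 160658.52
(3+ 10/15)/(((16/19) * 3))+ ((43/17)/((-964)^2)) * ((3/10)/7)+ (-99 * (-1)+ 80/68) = 1011477712111/9952760160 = 101.63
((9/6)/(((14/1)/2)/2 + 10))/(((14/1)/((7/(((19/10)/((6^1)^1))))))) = 0.18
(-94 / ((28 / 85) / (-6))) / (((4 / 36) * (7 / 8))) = 862920 / 49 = 17610.61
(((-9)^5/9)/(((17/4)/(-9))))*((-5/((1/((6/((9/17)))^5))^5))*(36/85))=-6723861429727407888969546000000.00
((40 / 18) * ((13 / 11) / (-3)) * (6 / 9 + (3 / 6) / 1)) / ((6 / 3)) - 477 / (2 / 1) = -425917 / 1782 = -239.01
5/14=0.36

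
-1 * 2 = -2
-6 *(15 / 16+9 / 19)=-1287 / 152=-8.47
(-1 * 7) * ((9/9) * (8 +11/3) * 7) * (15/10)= -1715/2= -857.50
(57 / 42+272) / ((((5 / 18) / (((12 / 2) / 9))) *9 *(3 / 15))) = 7654 / 21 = 364.48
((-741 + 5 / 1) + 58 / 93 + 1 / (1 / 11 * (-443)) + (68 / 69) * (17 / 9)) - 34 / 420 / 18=-875812862023 / 1193947020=-733.54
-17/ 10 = -1.70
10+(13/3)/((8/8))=43/3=14.33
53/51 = 1.04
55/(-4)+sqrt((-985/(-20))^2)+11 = 93/2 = 46.50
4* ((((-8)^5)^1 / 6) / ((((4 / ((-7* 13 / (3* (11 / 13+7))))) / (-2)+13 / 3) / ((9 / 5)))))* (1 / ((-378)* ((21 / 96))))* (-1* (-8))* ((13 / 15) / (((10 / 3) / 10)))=18429771776 / 9037875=2039.17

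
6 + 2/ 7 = 44/ 7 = 6.29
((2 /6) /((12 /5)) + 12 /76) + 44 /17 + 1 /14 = 2.96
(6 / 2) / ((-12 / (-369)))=369 / 4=92.25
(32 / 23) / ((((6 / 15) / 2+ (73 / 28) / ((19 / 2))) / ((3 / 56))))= 2280 / 14513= 0.16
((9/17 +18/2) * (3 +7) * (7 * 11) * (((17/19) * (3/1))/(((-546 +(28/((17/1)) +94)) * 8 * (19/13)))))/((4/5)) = -3132675/670016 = -4.68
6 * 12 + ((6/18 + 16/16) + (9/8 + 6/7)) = 12653/168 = 75.32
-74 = -74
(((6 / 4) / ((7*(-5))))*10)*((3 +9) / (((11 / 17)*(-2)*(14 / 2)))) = 306 / 539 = 0.57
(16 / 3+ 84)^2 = 71824 / 9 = 7980.44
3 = 3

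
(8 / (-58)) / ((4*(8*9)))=-0.00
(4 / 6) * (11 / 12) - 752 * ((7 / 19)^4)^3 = 24159108446175035 / 39839668543190898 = 0.61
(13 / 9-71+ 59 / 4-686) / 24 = -26669 / 864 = -30.87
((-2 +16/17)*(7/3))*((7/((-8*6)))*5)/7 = 0.26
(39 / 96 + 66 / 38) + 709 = 432375 / 608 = 711.14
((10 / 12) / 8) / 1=5 / 48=0.10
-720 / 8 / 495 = -2 / 11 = -0.18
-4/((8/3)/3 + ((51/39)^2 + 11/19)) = -57798/45919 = -1.26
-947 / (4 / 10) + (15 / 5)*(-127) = -5497 / 2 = -2748.50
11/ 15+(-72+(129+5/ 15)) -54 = 61/ 15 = 4.07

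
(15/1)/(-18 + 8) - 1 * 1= -5/2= -2.50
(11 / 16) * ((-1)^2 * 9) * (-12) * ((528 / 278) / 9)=-2178 / 139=-15.67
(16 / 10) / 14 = 4 / 35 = 0.11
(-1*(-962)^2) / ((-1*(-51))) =-925444 / 51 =-18145.96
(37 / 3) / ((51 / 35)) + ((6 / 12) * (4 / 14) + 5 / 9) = 9.16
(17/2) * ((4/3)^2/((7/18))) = 272/7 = 38.86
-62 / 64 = -0.97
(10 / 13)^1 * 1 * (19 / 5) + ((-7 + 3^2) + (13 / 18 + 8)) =3193 / 234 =13.65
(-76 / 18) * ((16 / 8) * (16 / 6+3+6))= -2660 / 27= -98.52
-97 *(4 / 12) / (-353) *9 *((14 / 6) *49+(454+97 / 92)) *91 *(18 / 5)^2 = 112360922037 / 202975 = 553570.25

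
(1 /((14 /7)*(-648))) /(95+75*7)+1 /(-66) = -133931 /8838720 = -0.02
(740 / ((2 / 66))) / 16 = 6105 / 4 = 1526.25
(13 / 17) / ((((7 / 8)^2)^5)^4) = 17279963945203906347749491783644479488 / 108235697935453475757604397366808017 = 159.65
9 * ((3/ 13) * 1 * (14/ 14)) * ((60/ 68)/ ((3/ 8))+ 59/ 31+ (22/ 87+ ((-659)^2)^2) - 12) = 77824087216482924/ 198679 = 391707665211.13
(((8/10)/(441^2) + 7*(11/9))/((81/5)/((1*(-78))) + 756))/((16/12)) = 108153097/12738894462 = 0.01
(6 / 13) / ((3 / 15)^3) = 750 / 13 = 57.69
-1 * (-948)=948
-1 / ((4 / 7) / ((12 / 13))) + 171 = 2202 / 13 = 169.38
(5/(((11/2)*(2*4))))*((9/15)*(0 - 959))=-2877/44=-65.39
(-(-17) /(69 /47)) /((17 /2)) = 94 /69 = 1.36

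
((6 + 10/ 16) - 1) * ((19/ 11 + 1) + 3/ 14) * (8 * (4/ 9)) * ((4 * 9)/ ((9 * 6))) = 3020/ 77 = 39.22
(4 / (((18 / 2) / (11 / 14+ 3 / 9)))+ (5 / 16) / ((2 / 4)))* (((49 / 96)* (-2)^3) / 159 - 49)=-22677011 / 412128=-55.02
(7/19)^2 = 49/361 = 0.14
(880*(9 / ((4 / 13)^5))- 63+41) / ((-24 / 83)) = -15254456041 / 1536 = -9931286.49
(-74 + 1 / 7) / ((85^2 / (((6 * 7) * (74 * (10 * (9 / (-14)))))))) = 2065932 / 10115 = 204.24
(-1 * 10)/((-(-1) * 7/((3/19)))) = -30/133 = -0.23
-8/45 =-0.18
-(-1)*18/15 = 6/5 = 1.20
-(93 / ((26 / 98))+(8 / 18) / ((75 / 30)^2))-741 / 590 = -121446379 / 345150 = -351.87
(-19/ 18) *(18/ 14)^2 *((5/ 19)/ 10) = -9/ 196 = -0.05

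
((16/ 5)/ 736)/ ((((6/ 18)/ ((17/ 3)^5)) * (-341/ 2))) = -1419857/ 3176415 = -0.45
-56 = -56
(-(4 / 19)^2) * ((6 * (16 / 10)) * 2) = -1536 / 1805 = -0.85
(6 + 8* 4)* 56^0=38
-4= -4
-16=-16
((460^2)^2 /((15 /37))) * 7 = 2319322208000 /3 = 773107402666.67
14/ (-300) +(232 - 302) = -10507/ 150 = -70.05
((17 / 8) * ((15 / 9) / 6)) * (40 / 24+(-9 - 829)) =-213265 / 432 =-493.67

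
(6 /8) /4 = 3 /16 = 0.19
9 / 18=1 / 2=0.50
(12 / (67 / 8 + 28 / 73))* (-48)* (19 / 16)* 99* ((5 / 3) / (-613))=399456 / 19003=21.02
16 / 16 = 1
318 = 318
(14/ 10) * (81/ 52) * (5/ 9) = 63/ 52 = 1.21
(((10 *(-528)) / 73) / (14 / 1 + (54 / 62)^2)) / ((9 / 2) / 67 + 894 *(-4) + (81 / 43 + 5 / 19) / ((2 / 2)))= 555500130240 / 405085180952101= 0.00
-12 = -12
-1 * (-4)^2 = -16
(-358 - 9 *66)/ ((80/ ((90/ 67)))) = -1071/ 67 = -15.99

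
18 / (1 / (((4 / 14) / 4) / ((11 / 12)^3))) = 1.67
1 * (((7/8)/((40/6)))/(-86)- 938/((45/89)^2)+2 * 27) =-20146156601/5572800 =-3615.09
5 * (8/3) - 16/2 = 16/3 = 5.33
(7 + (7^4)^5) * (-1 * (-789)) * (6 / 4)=94434147163223811468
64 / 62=32 / 31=1.03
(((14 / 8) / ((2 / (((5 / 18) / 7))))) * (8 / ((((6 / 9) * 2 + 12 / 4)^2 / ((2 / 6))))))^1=5 / 1014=0.00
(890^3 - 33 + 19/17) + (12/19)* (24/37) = 8425084142870/11951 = 704968968.53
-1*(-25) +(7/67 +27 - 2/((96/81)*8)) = 445039/8576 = 51.89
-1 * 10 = -10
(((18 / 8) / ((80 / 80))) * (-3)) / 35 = -27 / 140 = -0.19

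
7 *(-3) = -21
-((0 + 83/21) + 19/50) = -4549/1050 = -4.33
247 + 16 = 263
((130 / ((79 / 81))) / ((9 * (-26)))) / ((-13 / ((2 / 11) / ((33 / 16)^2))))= 0.00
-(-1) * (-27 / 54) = -1 / 2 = -0.50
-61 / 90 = -0.68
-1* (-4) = 4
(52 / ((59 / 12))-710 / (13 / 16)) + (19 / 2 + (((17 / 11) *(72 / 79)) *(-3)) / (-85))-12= -5770224051 / 6665230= -865.72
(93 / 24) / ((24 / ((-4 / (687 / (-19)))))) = 589 / 32976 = 0.02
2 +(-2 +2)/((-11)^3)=2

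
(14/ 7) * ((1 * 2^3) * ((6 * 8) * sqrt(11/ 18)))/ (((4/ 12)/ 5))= 1920 * sqrt(22)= 9005.60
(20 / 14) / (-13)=-10 / 91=-0.11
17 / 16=1.06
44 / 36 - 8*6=-46.78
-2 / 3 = -0.67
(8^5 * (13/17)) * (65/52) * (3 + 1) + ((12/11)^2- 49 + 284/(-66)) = 772839371/6171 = 125237.30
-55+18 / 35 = -1907 / 35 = -54.49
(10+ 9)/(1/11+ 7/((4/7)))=836/543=1.54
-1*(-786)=786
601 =601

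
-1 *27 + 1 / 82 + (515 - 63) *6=220171 / 82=2685.01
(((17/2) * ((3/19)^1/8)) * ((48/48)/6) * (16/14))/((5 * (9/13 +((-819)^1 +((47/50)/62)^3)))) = -329190550000/42149915334490033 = -0.00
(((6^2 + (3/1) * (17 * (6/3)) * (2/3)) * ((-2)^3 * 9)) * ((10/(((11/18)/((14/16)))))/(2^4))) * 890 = -5963809.09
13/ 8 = 1.62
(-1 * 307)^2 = 94249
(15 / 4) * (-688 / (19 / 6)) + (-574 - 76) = -27830 / 19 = -1464.74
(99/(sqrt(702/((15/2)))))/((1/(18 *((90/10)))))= 1657.72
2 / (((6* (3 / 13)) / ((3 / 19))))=13 / 57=0.23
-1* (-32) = 32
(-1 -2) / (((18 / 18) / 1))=-3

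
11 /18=0.61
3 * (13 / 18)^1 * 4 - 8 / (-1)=50 / 3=16.67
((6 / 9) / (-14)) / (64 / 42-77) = 1 / 1585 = 0.00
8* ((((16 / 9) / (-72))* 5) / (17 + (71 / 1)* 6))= -80 / 35883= -0.00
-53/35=-1.51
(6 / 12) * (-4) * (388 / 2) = -388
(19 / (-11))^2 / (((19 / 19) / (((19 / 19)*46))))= 16606 / 121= 137.24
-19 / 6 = -3.17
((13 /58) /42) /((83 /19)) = 247 /202188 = 0.00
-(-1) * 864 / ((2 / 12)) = 5184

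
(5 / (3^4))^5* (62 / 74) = 0.00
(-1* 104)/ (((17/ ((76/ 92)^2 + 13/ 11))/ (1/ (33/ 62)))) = -21.43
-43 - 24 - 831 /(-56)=-2921 /56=-52.16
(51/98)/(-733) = -51/71834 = -0.00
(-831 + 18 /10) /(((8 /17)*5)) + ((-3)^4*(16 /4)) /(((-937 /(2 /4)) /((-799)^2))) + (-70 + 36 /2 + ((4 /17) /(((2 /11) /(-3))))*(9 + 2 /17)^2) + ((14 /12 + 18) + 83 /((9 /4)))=-460076925080039 /4143132900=-111045.66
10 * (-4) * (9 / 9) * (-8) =320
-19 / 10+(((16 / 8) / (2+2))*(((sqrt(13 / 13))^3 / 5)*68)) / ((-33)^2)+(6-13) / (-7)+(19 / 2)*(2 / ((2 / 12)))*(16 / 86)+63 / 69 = 228636373 / 10770210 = 21.23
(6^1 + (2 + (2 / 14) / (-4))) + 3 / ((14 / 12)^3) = 13519 / 1372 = 9.85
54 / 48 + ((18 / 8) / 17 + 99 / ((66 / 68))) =14043 / 136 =103.26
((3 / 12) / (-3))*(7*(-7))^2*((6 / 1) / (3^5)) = -2401 / 486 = -4.94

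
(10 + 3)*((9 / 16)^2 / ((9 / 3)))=351 / 256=1.37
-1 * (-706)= 706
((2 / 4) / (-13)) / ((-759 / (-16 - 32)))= -8 / 3289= -0.00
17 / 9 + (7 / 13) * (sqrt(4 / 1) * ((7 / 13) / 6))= 3020 / 1521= 1.99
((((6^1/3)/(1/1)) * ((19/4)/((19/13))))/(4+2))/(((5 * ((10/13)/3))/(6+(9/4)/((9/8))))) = 169/25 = 6.76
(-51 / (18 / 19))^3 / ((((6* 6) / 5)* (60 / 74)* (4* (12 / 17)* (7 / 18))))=-21196209943 / 870912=-24337.95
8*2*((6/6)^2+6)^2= 784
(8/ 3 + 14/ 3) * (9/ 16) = 33/ 8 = 4.12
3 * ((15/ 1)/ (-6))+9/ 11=-147/ 22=-6.68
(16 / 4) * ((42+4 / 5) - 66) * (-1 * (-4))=-1856 / 5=-371.20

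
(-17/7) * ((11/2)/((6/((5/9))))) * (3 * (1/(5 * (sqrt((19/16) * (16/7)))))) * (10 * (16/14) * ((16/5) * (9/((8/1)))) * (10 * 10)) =-149600 * sqrt(133)/931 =-1853.14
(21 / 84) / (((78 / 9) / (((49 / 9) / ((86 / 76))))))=931 / 6708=0.14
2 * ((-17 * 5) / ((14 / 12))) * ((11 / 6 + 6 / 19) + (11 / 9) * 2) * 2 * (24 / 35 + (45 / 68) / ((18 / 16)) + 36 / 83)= -529954856 / 231819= -2286.07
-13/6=-2.17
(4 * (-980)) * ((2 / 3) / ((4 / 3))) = -1960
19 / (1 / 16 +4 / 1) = 4.68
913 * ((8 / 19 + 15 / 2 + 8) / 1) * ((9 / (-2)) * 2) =-4971285 / 38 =-130823.29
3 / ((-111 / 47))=-47 / 37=-1.27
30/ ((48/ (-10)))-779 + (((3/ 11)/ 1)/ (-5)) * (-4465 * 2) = -13119/ 44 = -298.16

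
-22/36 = -0.61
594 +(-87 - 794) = -287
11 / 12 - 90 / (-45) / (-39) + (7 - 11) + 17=721 / 52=13.87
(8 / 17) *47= 376 / 17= 22.12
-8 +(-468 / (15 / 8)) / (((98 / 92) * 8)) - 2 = -9626 / 245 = -39.29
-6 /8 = -3 /4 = -0.75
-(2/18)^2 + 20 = 1619/81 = 19.99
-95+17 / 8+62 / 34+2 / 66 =-408503 / 4488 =-91.02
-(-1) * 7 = 7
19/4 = 4.75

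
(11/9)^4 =14641/6561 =2.23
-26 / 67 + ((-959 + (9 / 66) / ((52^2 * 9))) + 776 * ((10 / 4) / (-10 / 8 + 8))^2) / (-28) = 2445582894919 / 81356026752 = 30.06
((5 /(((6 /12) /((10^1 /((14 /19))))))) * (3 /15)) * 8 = 1520 /7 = 217.14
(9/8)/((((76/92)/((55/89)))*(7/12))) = 34155/23674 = 1.44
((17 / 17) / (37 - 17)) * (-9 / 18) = -1 / 40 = -0.02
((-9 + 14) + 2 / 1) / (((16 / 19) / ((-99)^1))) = -13167 / 16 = -822.94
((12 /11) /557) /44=3 /67397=0.00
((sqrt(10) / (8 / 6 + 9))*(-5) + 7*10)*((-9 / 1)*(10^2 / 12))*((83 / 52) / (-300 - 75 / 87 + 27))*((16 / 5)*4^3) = 323500800 / 51623 - 69321600*sqrt(10) / 1600313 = 6129.62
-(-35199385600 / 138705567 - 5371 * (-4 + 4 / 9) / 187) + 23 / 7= 154.9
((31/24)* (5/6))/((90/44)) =341/648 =0.53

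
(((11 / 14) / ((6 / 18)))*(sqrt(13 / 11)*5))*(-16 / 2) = -60*sqrt(143) / 7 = -102.50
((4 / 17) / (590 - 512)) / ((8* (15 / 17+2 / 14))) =7 / 19032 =0.00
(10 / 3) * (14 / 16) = 35 / 12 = 2.92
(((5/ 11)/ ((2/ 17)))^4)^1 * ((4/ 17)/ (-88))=-3070625/ 5153632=-0.60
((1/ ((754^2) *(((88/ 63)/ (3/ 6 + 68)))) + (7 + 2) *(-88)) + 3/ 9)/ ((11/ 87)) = -237639662107/ 37953344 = -6261.36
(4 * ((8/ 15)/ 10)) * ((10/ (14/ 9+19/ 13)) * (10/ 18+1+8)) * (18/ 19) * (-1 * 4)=-858624/ 33535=-25.60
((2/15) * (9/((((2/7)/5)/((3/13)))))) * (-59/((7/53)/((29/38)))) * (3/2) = -2448441/988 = -2478.18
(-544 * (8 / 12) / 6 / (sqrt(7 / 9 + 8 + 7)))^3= -40247296 * sqrt(142) / 136107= -3523.71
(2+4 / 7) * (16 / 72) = 4 / 7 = 0.57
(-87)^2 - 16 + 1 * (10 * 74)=8293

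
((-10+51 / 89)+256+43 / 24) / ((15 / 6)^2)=530507 / 13350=39.74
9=9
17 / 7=2.43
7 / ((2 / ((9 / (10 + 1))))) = 63 / 22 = 2.86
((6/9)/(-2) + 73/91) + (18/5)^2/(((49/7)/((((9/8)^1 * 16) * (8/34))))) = 964192/116025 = 8.31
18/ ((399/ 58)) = 348/ 133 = 2.62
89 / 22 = 4.05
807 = 807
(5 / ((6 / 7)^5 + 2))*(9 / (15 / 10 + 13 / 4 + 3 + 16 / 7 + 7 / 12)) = 3176523 / 1845994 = 1.72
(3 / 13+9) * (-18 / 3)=-720 / 13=-55.38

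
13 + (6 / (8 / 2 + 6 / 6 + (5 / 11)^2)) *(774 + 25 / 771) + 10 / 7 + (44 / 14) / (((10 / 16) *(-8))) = 73327438 / 80955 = 905.78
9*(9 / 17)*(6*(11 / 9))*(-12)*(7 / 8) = -6237 / 17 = -366.88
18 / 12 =3 / 2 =1.50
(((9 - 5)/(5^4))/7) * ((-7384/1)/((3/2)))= -59072/13125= -4.50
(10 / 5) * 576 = 1152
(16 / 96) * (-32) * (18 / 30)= -16 / 5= -3.20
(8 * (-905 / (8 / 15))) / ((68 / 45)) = -610875 / 68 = -8983.46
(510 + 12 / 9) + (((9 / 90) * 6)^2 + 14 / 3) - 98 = 10459 / 25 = 418.36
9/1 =9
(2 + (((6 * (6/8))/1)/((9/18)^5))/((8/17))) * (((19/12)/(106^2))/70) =209/337080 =0.00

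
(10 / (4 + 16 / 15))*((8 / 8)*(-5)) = -375 / 38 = -9.87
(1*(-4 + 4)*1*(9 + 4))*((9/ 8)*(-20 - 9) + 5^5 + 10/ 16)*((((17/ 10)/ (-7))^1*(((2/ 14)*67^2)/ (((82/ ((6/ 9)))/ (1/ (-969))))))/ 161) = 0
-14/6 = -7/3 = -2.33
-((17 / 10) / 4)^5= -1419857 / 102400000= -0.01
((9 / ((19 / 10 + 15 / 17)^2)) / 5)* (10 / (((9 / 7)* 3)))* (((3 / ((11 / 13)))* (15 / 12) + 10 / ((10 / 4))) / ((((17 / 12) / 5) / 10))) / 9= 441490000 / 22149171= 19.93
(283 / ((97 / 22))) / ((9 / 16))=99616 / 873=114.11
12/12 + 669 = 670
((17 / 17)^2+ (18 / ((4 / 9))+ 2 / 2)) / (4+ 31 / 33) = 2805 / 326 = 8.60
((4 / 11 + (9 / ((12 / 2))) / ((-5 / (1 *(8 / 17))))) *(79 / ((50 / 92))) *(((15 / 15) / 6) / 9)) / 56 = 47242 / 4417875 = 0.01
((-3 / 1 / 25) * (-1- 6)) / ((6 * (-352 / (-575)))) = 161 / 704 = 0.23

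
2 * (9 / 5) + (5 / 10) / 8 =293 / 80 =3.66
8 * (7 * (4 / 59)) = 224 / 59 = 3.80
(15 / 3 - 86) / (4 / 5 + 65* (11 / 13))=-1.45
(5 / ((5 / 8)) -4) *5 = 20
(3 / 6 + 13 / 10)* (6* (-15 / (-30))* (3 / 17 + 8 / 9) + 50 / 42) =4698 / 595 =7.90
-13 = -13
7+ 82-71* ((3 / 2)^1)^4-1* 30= -4807 / 16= -300.44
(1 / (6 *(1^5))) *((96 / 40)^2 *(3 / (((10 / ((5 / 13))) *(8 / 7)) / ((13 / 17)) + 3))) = 504 / 7325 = 0.07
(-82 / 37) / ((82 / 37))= -1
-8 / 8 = -1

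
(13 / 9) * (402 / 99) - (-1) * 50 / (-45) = 1412 / 297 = 4.75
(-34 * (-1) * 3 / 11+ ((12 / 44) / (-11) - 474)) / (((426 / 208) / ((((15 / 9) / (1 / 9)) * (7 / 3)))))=-68231800 / 8591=-7942.24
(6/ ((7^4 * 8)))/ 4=3/ 38416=0.00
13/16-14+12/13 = -2551/208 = -12.26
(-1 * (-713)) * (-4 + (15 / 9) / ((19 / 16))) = -105524 / 57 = -1851.30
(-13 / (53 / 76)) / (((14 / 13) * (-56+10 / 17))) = 54587 / 174741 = 0.31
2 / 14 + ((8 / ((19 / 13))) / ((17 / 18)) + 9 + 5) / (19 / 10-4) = -62971 / 6783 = -9.28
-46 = -46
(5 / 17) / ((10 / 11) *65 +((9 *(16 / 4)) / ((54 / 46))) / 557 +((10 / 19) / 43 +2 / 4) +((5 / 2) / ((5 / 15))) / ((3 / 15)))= 15017277 / 4960775746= 0.00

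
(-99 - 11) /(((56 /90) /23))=-4066.07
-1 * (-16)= 16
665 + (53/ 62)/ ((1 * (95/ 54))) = 1959856/ 2945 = 665.49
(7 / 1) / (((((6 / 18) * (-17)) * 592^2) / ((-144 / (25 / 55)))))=2079 / 1861840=0.00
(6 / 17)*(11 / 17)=66 / 289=0.23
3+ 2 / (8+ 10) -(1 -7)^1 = 82 / 9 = 9.11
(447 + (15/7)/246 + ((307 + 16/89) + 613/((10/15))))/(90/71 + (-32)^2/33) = 100165651575/1932940982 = 51.82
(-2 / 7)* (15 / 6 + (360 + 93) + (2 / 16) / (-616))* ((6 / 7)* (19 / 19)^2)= -6734109 / 60368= -111.55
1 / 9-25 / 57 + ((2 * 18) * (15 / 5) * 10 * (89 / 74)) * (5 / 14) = 20531146 / 44289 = 463.57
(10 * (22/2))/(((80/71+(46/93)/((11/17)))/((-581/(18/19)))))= -35671.16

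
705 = 705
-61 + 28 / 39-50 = -4301 / 39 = -110.28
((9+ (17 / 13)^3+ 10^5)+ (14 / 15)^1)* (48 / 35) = 52734416768 / 384475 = 137159.55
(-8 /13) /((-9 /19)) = 152 /117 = 1.30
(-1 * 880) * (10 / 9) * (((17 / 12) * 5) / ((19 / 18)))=-374000 / 57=-6561.40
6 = 6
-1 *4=-4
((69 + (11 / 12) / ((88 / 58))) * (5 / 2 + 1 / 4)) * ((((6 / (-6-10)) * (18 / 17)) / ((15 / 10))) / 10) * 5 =-110253 / 4352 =-25.33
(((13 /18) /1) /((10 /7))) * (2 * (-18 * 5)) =-91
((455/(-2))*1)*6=-1365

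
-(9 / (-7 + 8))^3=-729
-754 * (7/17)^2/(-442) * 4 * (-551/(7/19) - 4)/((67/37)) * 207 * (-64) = 4178046507264/329171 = 12692632.42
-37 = -37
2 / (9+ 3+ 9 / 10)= 20 / 129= 0.16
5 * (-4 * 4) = -80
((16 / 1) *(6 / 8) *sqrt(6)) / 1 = 12 *sqrt(6) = 29.39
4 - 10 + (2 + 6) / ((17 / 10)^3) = -21478 / 4913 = -4.37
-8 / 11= -0.73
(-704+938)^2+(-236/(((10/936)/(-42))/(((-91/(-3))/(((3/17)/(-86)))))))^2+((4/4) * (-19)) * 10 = 4702261788509554041014/25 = 188090471540382161640.56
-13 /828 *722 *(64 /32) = -4693 /207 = -22.67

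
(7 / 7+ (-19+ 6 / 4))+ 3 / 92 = -1515 / 92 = -16.47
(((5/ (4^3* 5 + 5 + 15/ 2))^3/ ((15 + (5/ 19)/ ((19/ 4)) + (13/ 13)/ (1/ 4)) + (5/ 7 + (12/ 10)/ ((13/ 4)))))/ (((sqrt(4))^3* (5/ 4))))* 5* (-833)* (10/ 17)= -1300/ 31425221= -0.00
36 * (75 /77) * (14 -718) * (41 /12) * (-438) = 258595200 /7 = 36942171.43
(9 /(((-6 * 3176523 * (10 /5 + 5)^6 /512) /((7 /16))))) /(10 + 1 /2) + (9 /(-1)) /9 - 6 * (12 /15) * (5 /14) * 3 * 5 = -9983522725439 /373714754427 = -26.71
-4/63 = -0.06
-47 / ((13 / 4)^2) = -752 / 169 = -4.45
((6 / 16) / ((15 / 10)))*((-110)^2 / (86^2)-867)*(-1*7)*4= 11200406 / 1849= 6057.55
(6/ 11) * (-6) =-36/ 11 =-3.27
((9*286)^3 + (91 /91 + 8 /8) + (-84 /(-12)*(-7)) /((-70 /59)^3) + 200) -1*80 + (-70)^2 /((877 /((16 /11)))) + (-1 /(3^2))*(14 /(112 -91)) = 31094223398958322751 /1823283000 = 17053975383.39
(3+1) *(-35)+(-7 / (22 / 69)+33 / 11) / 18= -18619 / 132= -141.05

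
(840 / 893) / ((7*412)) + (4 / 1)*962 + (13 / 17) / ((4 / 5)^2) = 96300273559 / 25018288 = 3849.20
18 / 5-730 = -3632 / 5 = -726.40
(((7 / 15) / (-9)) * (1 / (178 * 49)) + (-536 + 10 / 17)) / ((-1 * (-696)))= -1531047437 / 1990260720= -0.77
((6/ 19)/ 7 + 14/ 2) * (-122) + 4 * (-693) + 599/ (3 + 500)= -242864303/ 66899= -3630.31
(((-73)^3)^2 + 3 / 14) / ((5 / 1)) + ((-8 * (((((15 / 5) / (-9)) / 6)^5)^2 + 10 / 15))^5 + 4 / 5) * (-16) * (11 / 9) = 2110397452648478443799893327243282285218725414816565842073879474001997 / 69726182294082845383745455581434498608389654754001707597824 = 30266929626.92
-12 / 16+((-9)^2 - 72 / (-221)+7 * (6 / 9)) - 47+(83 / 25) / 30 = 12714061 / 331500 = 38.35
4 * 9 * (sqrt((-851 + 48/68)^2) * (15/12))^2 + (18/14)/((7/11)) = 2303641065069/56644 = 40668756.89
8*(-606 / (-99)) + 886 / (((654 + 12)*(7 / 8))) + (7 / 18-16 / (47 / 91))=15988211 / 803418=19.90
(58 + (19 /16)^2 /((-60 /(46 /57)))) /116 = 1335883 /2672640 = 0.50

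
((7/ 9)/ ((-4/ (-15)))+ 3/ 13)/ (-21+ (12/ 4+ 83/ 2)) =491/ 3666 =0.13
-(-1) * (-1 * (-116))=116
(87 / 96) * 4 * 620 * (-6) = -13485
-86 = -86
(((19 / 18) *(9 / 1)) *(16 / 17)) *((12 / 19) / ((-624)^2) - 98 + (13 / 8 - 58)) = -95174039 / 68952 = -1380.29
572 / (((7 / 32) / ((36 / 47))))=658944 / 329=2002.87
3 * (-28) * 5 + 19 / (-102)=-42859 / 102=-420.19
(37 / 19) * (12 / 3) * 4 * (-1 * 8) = -4736 / 19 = -249.26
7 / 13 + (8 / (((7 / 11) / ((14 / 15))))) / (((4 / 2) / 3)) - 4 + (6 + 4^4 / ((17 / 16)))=288493 / 1105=261.08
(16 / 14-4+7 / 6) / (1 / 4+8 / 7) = -142 / 117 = -1.21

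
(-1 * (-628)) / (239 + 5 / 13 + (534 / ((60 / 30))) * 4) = 2041 / 4249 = 0.48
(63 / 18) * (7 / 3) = 49 / 6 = 8.17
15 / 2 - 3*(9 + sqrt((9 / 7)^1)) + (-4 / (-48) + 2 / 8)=-115 / 6 - 9*sqrt(7) / 7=-22.57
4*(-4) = -16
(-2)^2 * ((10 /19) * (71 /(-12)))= -710 /57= -12.46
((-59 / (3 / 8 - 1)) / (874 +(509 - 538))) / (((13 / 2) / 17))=16048 / 54925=0.29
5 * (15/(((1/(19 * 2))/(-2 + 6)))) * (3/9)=3800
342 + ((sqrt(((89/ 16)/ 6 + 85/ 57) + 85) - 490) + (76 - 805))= -877 + sqrt(18177414)/ 456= -867.65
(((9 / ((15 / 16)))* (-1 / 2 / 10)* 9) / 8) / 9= -3 / 50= -0.06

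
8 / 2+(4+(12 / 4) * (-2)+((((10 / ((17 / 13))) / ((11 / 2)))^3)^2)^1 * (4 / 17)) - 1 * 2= 1235663104000000 / 726939989878553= 1.70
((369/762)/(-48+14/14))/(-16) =123/191008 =0.00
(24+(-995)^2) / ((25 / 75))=2970147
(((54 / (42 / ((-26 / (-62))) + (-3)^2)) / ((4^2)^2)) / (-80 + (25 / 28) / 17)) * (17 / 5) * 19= -0.00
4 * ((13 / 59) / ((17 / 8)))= 416 / 1003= 0.41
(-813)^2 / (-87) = -7597.34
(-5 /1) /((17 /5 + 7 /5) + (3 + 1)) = -25 /44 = -0.57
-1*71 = -71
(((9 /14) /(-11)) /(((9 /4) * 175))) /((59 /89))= -178 /795025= -0.00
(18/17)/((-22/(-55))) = 45/17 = 2.65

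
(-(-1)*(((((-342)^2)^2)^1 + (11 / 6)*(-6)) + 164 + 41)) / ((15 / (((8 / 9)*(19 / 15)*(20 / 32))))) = 51986194462 / 81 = 641804869.90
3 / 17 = 0.18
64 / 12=16 / 3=5.33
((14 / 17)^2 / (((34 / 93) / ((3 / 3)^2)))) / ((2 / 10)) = 45570 / 4913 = 9.28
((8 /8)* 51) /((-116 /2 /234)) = -5967 /29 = -205.76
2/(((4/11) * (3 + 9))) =11/24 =0.46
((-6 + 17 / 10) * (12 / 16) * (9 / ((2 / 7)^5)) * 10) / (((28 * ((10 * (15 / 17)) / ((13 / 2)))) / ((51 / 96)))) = -3490955559 / 1638400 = -2130.71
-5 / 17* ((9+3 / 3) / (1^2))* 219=-10950 / 17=-644.12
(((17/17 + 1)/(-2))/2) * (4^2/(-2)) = 4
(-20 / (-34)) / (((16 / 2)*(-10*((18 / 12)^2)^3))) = -8 / 12393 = -0.00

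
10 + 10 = 20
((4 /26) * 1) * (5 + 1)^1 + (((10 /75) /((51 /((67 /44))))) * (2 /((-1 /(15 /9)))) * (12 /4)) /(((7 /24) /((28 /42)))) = 127436 /153153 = 0.83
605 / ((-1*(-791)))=605 / 791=0.76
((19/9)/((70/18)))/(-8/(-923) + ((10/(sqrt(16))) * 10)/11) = 192907/810705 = 0.24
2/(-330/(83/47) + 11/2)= -332/30107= -0.01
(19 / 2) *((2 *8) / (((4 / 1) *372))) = 0.10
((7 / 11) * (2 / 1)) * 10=140 / 11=12.73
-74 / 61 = -1.21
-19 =-19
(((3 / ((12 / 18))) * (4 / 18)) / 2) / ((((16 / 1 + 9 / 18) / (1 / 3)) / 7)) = 7 / 99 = 0.07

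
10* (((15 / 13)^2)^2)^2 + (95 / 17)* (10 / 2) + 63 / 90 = 60.06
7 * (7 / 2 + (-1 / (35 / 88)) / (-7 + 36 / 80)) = 7123 / 262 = 27.19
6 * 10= 60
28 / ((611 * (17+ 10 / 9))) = 252 / 99593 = 0.00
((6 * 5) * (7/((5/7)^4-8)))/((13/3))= -1512630/241579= -6.26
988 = 988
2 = 2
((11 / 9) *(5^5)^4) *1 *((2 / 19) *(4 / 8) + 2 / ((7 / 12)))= 485706329345703125 / 1197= 405769698701506.37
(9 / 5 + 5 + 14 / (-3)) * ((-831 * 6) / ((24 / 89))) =-39444.80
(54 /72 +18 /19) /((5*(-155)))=-129 /58900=-0.00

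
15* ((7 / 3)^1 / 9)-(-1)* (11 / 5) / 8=4.16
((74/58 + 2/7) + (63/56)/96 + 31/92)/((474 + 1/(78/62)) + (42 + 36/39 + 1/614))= 27337412115/7409030962816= 0.00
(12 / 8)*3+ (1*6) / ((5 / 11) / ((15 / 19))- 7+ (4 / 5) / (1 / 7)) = -189 / 68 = -2.78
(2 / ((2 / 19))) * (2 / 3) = 38 / 3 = 12.67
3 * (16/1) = 48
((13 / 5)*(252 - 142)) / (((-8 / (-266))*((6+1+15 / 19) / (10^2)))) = 9034025 / 74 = 122081.42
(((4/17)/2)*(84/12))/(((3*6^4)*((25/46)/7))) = 1127/413100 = 0.00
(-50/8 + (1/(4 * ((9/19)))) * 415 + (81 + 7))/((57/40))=108280/513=211.07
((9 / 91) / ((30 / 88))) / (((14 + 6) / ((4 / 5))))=132 / 11375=0.01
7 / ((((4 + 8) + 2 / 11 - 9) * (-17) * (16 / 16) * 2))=-11 / 170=-0.06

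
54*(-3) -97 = -259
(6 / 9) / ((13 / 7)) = 14 / 39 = 0.36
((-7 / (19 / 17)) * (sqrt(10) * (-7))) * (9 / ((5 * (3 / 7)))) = 17493 * sqrt(10) / 95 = 582.29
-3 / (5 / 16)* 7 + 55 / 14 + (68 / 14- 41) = -6959 / 70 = -99.41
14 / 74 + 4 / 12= 58 / 111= 0.52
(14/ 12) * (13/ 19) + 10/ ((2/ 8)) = 4651/ 114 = 40.80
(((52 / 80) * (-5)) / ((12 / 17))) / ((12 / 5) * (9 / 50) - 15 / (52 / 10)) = 359125 / 191304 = 1.88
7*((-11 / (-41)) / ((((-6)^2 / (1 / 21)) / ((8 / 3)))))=22 / 3321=0.01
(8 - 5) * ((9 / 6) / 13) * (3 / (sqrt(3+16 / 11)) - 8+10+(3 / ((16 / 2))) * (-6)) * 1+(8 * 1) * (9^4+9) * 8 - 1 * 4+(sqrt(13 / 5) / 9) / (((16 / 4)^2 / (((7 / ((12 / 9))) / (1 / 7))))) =49 * sqrt(65) / 960+27 * sqrt(11) / 182+43729495 / 104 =420476.82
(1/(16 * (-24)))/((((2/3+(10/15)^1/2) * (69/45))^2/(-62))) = 2325/33856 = 0.07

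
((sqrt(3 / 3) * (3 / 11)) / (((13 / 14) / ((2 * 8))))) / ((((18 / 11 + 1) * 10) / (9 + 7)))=5376 / 1885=2.85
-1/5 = -0.20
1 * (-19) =-19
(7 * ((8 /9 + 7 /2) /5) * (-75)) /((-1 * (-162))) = -2.84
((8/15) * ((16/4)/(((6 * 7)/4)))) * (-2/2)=-64/315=-0.20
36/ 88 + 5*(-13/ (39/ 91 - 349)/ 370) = 813521/ 1986160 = 0.41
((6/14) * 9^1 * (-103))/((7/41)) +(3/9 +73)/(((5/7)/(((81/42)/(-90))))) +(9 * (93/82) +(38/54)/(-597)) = -750948211127/323830710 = -2318.95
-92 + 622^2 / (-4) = -96813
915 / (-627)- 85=-18070 / 209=-86.46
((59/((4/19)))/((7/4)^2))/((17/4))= 17936/833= 21.53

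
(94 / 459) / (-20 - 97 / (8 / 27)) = -752 / 1275561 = -0.00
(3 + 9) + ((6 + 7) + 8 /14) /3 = 347 /21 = 16.52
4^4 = 256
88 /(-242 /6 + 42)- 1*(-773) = 4129 /5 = 825.80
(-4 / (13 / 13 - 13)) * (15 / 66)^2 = 25 / 1452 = 0.02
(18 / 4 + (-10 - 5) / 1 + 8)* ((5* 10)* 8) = -1000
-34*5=-170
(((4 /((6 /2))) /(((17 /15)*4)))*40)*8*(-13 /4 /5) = -1040 /17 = -61.18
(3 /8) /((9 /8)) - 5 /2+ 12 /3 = 11 /6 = 1.83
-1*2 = -2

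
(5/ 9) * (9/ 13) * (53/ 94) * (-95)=-25175/ 1222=-20.60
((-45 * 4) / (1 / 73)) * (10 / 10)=-13140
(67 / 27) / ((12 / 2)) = 67 / 162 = 0.41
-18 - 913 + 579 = -352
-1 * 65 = -65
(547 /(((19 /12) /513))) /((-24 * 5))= -14769 /10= -1476.90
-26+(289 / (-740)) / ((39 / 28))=-189613 / 7215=-26.28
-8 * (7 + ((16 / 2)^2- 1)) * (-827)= 463120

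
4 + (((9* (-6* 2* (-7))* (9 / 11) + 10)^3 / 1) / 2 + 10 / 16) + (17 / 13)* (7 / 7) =17186660178315 / 138424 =124159540.10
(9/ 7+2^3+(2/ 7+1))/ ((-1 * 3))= -74/ 21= -3.52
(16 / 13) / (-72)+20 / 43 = 2254 / 5031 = 0.45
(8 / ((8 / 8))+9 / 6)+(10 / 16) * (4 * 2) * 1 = 14.50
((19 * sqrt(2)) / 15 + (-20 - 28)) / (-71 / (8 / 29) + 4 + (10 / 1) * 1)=128 / 649 - 152 * sqrt(2) / 29205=0.19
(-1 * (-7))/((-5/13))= -91/5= -18.20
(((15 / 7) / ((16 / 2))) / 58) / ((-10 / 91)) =-39 / 928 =-0.04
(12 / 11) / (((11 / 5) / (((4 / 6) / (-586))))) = -20 / 35453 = -0.00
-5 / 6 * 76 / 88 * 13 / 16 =-1235 / 2112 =-0.58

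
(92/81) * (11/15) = 1012/1215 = 0.83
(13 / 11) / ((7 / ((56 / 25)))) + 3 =929 / 275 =3.38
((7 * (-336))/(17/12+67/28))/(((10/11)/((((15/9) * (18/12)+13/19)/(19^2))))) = -5.99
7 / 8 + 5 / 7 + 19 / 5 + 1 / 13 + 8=49017 / 3640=13.47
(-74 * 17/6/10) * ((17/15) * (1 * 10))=-10693/45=-237.62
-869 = -869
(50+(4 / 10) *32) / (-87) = -314 / 435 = -0.72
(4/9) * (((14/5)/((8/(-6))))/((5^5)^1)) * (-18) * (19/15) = 532/78125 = 0.01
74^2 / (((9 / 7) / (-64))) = -2453248 / 9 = -272583.11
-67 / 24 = -2.79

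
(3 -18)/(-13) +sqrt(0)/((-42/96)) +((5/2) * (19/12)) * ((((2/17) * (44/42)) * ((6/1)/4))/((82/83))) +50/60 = 4152535/1522248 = 2.73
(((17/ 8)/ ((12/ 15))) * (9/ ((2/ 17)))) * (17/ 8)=431.81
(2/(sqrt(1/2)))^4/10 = 32/5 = 6.40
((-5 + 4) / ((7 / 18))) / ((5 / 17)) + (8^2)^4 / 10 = 1677712.86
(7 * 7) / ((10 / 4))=98 / 5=19.60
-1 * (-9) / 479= 9 / 479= 0.02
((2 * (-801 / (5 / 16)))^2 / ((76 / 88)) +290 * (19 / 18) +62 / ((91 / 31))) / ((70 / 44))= 260434744307254 / 13615875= 19127286.66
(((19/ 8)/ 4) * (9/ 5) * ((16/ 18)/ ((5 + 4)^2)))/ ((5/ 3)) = 19/ 2700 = 0.01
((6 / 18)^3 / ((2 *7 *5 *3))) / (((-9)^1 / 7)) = -1 / 7290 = -0.00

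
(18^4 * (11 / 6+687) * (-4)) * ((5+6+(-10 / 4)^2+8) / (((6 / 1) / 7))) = -8520642396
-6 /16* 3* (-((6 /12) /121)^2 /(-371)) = -9 /173817952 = -0.00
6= 6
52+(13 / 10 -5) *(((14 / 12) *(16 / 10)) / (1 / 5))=262 / 15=17.47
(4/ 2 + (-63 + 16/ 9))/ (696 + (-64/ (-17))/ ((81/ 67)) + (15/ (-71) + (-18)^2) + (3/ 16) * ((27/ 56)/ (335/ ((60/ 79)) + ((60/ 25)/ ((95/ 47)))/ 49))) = -22826662039737504/ 394268555596063633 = -0.06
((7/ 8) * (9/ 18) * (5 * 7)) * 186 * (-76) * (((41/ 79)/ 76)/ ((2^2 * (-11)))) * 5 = 4670925/ 27808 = 167.97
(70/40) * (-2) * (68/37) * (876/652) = -52122/6031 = -8.64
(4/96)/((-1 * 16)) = -1/384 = -0.00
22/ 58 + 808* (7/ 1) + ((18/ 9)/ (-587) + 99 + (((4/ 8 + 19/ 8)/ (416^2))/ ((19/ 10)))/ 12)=15462912306896653/ 2686690246656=5755.38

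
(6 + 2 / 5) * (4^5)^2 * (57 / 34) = 956301312 / 85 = 11250603.67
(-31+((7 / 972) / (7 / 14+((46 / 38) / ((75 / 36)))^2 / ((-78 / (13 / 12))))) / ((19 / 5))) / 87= -3366970969 / 9450407538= -0.36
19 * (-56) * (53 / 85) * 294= -16579248 / 85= -195049.98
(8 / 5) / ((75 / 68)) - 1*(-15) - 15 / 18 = 11713 / 750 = 15.62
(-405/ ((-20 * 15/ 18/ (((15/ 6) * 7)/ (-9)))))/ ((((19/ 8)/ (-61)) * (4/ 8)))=46116/ 19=2427.16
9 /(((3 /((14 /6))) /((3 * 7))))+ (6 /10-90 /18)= 713 /5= 142.60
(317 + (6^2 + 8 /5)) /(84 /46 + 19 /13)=530127 /4915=107.86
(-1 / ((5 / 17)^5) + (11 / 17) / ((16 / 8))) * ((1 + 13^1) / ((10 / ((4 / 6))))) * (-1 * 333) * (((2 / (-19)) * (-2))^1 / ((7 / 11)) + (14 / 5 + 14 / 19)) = 13772351910396 / 25234375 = 545777.41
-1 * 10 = -10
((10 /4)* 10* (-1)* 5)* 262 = -32750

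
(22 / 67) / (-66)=-1 / 201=-0.00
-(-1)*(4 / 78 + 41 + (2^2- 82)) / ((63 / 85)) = -122485 / 2457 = -49.85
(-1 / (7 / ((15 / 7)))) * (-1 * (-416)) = -127.35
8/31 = 0.26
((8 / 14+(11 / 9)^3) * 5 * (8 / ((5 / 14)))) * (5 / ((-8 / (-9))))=122330 / 81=1510.25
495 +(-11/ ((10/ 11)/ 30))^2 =132264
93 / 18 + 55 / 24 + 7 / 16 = 379 / 48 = 7.90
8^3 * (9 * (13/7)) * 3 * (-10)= -1797120/7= -256731.43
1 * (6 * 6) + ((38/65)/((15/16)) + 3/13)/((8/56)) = 40931/975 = 41.98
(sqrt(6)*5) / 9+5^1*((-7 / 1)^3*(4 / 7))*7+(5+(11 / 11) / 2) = -13709 / 2+5*sqrt(6) / 9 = -6853.14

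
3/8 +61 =491/8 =61.38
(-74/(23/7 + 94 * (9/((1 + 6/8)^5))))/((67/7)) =-8706026/61742309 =-0.14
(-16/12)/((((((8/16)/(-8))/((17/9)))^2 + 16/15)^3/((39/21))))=-23690230716432384000/11646837379106202553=-2.03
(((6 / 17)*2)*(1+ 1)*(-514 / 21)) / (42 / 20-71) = 41120 / 81991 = 0.50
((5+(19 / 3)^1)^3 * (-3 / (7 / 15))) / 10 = -19652 / 21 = -935.81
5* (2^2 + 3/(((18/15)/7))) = 215/2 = 107.50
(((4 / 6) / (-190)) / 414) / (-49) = 1 / 5781510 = 0.00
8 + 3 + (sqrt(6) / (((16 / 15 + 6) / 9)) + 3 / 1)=135 * sqrt(6) / 106 + 14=17.12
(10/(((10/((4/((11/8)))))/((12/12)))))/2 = 16/11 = 1.45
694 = 694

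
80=80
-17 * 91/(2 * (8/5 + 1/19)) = -146965/314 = -468.04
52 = 52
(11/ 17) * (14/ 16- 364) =-31955/ 136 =-234.96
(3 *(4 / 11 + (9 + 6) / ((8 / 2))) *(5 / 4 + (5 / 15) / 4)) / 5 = 181 / 55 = 3.29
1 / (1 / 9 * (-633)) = -3 / 211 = -0.01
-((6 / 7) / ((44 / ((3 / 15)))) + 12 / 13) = -9279 / 10010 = -0.93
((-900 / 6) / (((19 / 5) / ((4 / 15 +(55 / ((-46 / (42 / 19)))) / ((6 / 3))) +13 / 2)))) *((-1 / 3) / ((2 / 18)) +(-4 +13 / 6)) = 25877425 / 24909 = 1038.88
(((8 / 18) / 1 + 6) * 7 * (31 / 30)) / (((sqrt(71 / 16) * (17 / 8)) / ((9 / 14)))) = 14384 * sqrt(71) / 18105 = 6.69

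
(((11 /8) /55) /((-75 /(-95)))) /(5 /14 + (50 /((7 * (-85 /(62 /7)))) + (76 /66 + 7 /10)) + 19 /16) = 348194 /29158795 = 0.01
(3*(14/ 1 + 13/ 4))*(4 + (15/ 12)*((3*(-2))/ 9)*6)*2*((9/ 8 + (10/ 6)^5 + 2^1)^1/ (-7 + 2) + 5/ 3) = 68425/ 432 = 158.39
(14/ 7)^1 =2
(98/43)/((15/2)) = 196/645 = 0.30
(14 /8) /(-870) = -7 /3480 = -0.00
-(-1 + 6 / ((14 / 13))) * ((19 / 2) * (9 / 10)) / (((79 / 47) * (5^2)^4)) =-64296 / 1080078125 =-0.00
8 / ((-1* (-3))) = 8 / 3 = 2.67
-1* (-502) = 502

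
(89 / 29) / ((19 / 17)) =1513 / 551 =2.75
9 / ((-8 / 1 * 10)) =-9 / 80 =-0.11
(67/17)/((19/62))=4154/323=12.86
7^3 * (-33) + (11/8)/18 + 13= -1628053/144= -11305.92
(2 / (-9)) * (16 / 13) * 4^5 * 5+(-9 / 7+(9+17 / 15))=-5698169 / 4095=-1391.49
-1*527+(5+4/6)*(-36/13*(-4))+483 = 244/13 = 18.77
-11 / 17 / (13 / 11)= -121 / 221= -0.55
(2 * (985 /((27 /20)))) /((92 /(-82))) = -807700 /621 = -1300.64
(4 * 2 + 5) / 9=13 / 9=1.44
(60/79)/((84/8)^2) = 80/11613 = 0.01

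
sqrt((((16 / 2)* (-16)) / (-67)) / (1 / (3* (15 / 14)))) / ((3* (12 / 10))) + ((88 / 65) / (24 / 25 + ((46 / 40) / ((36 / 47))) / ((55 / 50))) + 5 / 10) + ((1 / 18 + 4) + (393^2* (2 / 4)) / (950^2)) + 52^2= 20* sqrt(2345) / 1407 + 26337659136510589 / 9721479105000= 2709.91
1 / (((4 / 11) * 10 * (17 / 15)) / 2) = 33 / 68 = 0.49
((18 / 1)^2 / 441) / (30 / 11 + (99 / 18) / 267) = 211464 / 790909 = 0.27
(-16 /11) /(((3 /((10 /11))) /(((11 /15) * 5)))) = -160 /99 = -1.62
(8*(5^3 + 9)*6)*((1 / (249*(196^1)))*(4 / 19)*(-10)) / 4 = -5360 / 77273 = -0.07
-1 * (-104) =104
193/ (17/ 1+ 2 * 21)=193/ 59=3.27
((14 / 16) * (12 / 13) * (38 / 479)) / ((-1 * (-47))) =399 / 292669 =0.00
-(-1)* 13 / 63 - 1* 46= -2885 / 63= -45.79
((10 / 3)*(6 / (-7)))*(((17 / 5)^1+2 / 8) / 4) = -2.61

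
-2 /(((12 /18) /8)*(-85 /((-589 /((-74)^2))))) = -3534 /116365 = -0.03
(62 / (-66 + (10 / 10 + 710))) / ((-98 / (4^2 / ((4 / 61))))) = -7564 / 31605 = -0.24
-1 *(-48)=48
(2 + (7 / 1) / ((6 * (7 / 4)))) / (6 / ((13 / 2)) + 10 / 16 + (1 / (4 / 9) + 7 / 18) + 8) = 2496 / 11407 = 0.22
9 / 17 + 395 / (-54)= -6229 / 918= -6.79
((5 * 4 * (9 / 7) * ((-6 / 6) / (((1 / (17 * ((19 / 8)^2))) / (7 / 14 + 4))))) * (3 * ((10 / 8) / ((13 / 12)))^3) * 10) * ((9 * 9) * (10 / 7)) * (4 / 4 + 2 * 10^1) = -152880628921875 / 123032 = -1242608662.15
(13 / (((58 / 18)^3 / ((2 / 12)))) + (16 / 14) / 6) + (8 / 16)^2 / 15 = 928411 / 3414460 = 0.27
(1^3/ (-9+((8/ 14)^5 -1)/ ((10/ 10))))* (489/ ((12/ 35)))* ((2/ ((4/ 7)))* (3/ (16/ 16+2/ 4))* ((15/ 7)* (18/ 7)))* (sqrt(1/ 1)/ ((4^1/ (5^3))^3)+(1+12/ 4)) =-1204057651077225/ 7127296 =-168936108.60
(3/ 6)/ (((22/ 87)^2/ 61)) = 461709/ 968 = 476.97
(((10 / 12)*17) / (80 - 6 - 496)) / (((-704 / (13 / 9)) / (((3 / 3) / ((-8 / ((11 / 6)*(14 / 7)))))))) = -0.00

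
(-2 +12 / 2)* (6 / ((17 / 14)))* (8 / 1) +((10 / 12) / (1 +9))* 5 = 32341 / 204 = 158.53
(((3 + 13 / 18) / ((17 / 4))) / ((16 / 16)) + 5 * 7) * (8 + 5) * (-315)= -2497495 / 17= -146911.47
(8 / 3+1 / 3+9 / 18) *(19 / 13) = 133 / 26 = 5.12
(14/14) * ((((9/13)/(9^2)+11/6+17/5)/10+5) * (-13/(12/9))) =-64633/1200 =-53.86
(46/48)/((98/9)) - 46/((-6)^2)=-8395/7056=-1.19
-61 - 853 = -914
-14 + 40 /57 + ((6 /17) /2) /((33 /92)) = -136502 /10659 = -12.81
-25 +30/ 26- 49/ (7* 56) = -2493/ 104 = -23.97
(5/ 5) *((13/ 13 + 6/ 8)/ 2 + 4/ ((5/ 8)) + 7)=571/ 40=14.28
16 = 16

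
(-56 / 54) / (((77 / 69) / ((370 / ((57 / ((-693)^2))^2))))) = -8811397342440 / 361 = -24408302887.65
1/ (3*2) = 1/ 6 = 0.17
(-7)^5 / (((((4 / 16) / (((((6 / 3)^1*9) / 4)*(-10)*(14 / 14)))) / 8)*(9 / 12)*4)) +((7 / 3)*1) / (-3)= 72606233 / 9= 8067359.22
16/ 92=4/ 23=0.17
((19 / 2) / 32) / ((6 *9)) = 19 / 3456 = 0.01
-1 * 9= -9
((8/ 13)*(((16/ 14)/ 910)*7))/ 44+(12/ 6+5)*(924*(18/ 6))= 1262521268/ 65065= 19404.00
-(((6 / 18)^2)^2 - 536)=43415 / 81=535.99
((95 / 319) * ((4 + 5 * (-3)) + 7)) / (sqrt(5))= -76 * sqrt(5) / 319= -0.53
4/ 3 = 1.33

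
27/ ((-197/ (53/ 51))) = -0.14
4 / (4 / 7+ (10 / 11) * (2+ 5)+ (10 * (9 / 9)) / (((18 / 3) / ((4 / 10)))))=231 / 439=0.53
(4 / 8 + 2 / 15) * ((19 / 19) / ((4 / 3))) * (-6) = -57 / 20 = -2.85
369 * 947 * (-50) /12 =-2912025 /2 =-1456012.50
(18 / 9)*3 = 6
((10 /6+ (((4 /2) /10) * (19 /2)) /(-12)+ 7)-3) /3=661 /360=1.84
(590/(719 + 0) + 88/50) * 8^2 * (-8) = -23749632/17975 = -1321.26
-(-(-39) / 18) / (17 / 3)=-13 / 34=-0.38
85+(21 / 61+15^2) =18931 / 61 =310.34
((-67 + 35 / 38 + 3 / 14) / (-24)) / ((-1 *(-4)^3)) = 365 / 8512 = 0.04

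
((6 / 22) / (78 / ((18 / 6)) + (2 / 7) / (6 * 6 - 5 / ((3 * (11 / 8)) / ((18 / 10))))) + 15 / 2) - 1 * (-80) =65194087 / 744986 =87.51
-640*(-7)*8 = 35840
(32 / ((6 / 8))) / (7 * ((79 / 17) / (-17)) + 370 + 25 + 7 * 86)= 9248 / 215685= 0.04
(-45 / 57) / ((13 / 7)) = -0.43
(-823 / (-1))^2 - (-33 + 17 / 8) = 5418879 / 8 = 677359.88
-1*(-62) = 62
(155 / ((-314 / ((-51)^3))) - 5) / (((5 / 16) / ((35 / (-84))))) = -41118670 / 471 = -87300.79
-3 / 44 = -0.07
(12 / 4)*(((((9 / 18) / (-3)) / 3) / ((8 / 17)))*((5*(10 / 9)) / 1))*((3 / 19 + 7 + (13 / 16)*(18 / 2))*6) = -170.83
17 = 17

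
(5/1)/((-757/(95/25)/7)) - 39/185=-54128/140045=-0.39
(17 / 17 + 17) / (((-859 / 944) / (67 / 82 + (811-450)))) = -252067824 / 35219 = -7157.15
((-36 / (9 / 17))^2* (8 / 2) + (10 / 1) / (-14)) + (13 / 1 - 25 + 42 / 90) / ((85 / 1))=18495.15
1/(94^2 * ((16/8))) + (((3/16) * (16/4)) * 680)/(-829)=-9011891/14650088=-0.62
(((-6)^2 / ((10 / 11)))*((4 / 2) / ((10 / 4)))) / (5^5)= 792 / 78125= 0.01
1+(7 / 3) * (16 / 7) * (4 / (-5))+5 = 26 / 15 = 1.73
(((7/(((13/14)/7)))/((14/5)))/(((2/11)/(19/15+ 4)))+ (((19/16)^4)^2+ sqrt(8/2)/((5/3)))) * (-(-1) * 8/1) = 461526823217699/104689827840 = 4408.52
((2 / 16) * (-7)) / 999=-7 / 7992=-0.00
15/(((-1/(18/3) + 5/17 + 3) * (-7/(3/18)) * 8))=-255/17864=-0.01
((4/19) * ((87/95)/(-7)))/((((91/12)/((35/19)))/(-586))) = 2447136/624169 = 3.92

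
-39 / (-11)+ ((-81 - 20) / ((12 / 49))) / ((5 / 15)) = -54283 / 44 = -1233.70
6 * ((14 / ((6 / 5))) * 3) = 210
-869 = -869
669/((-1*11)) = -669/11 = -60.82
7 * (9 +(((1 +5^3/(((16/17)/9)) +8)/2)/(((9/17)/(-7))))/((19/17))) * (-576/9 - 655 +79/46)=43439204305/1216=35723029.86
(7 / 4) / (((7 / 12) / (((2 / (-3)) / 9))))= -2 / 9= -0.22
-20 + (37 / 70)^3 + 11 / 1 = -3036347 / 343000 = -8.85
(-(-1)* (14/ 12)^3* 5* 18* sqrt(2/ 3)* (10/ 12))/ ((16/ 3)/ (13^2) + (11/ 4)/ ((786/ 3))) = 37968385* sqrt(6)/ 40221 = 2312.30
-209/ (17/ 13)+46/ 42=-56666/ 357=-158.73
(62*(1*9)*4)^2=4981824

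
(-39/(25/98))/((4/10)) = -1911/5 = -382.20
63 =63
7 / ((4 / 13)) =91 / 4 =22.75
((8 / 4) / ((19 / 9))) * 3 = 2.84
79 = 79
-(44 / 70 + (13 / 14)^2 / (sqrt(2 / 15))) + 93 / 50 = 431 / 350 - 169 * sqrt(30) / 392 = -1.13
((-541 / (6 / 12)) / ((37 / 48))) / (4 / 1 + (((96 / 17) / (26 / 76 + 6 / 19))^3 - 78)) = -1993449750000 / 793031684527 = -2.51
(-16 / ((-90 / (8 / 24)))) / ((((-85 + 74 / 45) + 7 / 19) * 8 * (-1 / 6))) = 19 / 35477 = 0.00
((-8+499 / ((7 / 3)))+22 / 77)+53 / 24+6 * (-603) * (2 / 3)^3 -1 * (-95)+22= -746.65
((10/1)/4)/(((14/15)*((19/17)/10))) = 6375/266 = 23.97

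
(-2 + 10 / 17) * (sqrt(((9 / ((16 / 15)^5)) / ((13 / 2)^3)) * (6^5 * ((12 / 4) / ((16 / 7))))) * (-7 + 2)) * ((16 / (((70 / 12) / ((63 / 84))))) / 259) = 492075 * sqrt(1365) / 20834996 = 0.87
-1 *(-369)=369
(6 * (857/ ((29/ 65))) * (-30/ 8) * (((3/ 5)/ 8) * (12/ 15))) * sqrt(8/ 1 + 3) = -300807 * sqrt(11)/ 116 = -8600.55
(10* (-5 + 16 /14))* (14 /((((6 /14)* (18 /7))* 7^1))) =-70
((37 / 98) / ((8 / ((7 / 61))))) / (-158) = -37 / 1079456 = -0.00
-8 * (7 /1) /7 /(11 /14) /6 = -56 /33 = -1.70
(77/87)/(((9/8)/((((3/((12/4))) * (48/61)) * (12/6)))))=19712/15921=1.24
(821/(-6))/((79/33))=-9031/158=-57.16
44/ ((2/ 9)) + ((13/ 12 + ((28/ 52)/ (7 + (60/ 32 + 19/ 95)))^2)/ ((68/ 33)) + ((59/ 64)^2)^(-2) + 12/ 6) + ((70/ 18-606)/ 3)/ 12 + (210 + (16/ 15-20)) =112973640341585799301/ 300259483988246640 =376.25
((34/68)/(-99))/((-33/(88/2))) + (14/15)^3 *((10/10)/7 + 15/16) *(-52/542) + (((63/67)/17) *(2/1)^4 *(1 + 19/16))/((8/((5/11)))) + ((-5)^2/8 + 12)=694777614193/45837346500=15.16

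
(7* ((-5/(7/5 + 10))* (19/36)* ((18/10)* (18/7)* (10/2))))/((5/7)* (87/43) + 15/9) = -13545/1124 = -12.05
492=492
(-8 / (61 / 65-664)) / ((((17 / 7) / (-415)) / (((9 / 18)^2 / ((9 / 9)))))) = -53950 / 104669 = -0.52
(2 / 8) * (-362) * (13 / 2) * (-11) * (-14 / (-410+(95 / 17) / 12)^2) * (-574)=4014820368 / 12949475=310.04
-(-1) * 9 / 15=3 / 5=0.60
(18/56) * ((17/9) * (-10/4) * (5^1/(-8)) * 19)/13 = 1.39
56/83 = 0.67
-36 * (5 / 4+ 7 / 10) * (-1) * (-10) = -702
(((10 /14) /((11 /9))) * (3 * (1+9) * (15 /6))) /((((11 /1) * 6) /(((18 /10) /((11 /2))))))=0.22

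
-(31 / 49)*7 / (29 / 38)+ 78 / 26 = -569 / 203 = -2.80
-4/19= -0.21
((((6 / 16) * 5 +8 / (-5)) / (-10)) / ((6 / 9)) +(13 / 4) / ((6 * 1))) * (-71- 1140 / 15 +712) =135713 / 480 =282.74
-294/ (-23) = 294/ 23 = 12.78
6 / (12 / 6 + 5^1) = 0.86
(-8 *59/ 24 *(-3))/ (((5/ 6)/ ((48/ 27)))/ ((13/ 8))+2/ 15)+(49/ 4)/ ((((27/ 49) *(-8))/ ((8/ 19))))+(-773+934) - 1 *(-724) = 691113691/ 675108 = 1023.71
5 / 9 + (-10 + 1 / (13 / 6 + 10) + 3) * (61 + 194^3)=-33185067160 / 657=-50509995.68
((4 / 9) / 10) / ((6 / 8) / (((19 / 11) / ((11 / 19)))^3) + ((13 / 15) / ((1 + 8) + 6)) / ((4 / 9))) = 235229405 / 837521469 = 0.28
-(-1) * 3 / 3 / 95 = 1 / 95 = 0.01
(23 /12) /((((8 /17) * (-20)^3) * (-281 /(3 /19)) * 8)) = 391 /10934272000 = 0.00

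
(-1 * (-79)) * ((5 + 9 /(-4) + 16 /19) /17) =21567 /1292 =16.69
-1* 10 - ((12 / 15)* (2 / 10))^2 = -6266 / 625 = -10.03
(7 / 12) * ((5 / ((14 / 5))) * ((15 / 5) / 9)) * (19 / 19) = 25 / 72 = 0.35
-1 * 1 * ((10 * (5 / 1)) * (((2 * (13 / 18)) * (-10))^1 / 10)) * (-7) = -4550 / 9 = -505.56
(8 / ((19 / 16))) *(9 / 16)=72 / 19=3.79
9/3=3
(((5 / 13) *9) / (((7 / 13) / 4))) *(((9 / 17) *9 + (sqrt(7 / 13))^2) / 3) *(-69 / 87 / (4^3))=-101085 / 179452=-0.56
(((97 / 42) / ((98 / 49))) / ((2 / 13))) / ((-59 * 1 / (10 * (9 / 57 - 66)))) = 2629185 / 31388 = 83.76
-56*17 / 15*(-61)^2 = -3542392 / 15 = -236159.47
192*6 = 1152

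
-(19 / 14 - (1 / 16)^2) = -2425 / 1792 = -1.35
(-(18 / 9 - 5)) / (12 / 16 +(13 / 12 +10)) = 18 / 71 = 0.25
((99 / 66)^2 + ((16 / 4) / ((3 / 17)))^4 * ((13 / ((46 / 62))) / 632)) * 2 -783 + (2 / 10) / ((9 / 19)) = 20396584789 / 1471770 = 13858.54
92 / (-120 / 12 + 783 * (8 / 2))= 46 / 1561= 0.03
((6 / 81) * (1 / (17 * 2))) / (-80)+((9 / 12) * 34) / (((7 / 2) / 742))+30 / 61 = 12110109059 / 2239920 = 5406.49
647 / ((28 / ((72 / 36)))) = 647 / 14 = 46.21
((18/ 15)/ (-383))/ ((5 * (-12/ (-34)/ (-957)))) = 16269/ 9575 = 1.70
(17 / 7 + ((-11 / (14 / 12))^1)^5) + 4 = -1252224531 / 16807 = -74506.13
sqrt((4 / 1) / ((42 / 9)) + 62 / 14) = sqrt(259) / 7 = 2.30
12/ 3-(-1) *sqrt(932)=4+ 2 *sqrt(233)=34.53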